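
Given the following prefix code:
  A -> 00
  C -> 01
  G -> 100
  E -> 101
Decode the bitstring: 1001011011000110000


Decoding step by step:
Bits 100 -> G
Bits 101 -> E
Bits 101 -> E
Bits 100 -> G
Bits 01 -> C
Bits 100 -> G
Bits 00 -> A


Decoded message: GEEGCGA


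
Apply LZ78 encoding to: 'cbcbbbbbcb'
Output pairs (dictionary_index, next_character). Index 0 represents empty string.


LZ78 encoding steps:
Dictionary: {0: ''}
Step 1: w='' (idx 0), next='c' -> output (0, 'c'), add 'c' as idx 1
Step 2: w='' (idx 0), next='b' -> output (0, 'b'), add 'b' as idx 2
Step 3: w='c' (idx 1), next='b' -> output (1, 'b'), add 'cb' as idx 3
Step 4: w='b' (idx 2), next='b' -> output (2, 'b'), add 'bb' as idx 4
Step 5: w='bb' (idx 4), next='c' -> output (4, 'c'), add 'bbc' as idx 5
Step 6: w='b' (idx 2), end of input -> output (2, '')


Encoded: [(0, 'c'), (0, 'b'), (1, 'b'), (2, 'b'), (4, 'c'), (2, '')]


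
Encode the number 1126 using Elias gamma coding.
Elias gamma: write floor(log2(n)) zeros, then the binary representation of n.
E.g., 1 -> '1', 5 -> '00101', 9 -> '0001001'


num_bits = floor(log2(1126)) + 1 = 11
leading_zeros = num_bits - 1 = 10
binary(1126) = 10001100110

Elias gamma(1126) = '0000000000' + '10001100110' = 000000000010001100110 (21 bits)


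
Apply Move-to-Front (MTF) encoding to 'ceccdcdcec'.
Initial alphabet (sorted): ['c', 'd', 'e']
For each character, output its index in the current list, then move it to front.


MTF encoding:
'c': index 0 in ['c', 'd', 'e'] -> ['c', 'd', 'e']
'e': index 2 in ['c', 'd', 'e'] -> ['e', 'c', 'd']
'c': index 1 in ['e', 'c', 'd'] -> ['c', 'e', 'd']
'c': index 0 in ['c', 'e', 'd'] -> ['c', 'e', 'd']
'd': index 2 in ['c', 'e', 'd'] -> ['d', 'c', 'e']
'c': index 1 in ['d', 'c', 'e'] -> ['c', 'd', 'e']
'd': index 1 in ['c', 'd', 'e'] -> ['d', 'c', 'e']
'c': index 1 in ['d', 'c', 'e'] -> ['c', 'd', 'e']
'e': index 2 in ['c', 'd', 'e'] -> ['e', 'c', 'd']
'c': index 1 in ['e', 'c', 'd'] -> ['c', 'e', 'd']


Output: [0, 2, 1, 0, 2, 1, 1, 1, 2, 1]


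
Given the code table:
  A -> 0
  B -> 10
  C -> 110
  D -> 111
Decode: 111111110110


Decoding:
111 -> D
111 -> D
110 -> C
110 -> C


Result: DDCC


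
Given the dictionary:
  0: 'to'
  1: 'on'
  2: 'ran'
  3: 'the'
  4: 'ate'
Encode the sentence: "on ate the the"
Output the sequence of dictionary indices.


Look up each word in the dictionary:
  'on' -> 1
  'ate' -> 4
  'the' -> 3
  'the' -> 3

Encoded: [1, 4, 3, 3]


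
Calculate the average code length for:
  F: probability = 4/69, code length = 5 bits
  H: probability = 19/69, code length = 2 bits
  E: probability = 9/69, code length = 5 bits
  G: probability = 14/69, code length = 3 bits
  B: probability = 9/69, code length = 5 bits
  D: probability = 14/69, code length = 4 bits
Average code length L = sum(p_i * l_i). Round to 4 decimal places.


Weighted contributions p_i * l_i:
  F: (4/69) * 5 = 20/69
  H: (19/69) * 2 = 38/69
  E: (9/69) * 5 = 45/69
  G: (14/69) * 3 = 42/69
  B: (9/69) * 5 = 45/69
  D: (14/69) * 4 = 56/69
Sum = (20 + 38 + 45 + 42 + 45 + 56)/69 = 246/69

L = 246/69 = 3.5652 bits/symbol


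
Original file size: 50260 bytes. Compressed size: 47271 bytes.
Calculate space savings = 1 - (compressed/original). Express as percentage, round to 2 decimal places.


ratio = compressed/original = 47271/50260 = 0.940529
savings = 1 - ratio = 1 - 0.940529 = 0.059471
as a percentage: 0.059471 * 100 = 5.95%

Space savings = 1 - 47271/50260 = 5.95%


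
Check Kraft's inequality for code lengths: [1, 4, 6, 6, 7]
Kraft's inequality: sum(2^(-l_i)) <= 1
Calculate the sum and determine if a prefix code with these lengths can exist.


Sum = 2^(-1) + 2^(-4) + 2^(-6) + 2^(-6) + 2^(-7)
    = 0.5 + 0.0625 + 0.015625 + 0.015625 + 0.0078125
    = 77/128 = 0.6015625
Since 0.6015625 <= 1, Kraft's inequality IS satisfied.
A prefix code with these lengths CAN exist.

Kraft sum = 0.6015625. Satisfied.


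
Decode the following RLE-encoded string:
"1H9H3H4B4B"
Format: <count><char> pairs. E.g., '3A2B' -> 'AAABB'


Expanding each <count><char> pair:
  1H -> 'H'
  9H -> 'HHHHHHHHH'
  3H -> 'HHH'
  4B -> 'BBBB'
  4B -> 'BBBB'

Decoded = HHHHHHHHHHHHHBBBBBBBB


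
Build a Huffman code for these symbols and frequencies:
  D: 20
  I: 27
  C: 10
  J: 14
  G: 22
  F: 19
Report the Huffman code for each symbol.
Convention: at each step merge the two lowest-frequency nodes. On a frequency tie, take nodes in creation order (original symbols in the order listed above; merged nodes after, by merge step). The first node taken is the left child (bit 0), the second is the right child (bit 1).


Huffman tree construction:
Step 1: Merge C(10) + J(14) = 24
Step 2: Merge F(19) + D(20) = 39
Step 3: Merge G(22) + (C+J)(24) = 46
Step 4: Merge I(27) + (F+D)(39) = 66
Step 5: Merge (G+(C+J))(46) + (I+(F+D))(66) = 112
Read each symbol's code off the tree from the root (left child = 0, right child = 1).

Codes:
  D: 111 (length 3)
  I: 10 (length 2)
  C: 010 (length 3)
  J: 011 (length 3)
  G: 00 (length 2)
  F: 110 (length 3)
Average code length: 287/112 = 2.5625 bits/symbol


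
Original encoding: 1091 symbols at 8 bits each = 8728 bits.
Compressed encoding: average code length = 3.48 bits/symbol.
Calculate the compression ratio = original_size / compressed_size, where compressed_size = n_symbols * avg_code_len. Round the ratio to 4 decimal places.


original_size = n_symbols * orig_bits = 1091 * 8 = 8728 bits
compressed_size = n_symbols * avg_code_len = 1091 * 3.48 = 3796.68 bits
ratio = original_size / compressed_size = 8728 / 3796.68 = 2.2989

Compression ratio = 2.2989


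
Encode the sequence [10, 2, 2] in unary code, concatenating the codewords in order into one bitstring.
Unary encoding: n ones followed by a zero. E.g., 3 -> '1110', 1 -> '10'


Encode each number as n ones followed by a terminating 0:
  10 -> 11111111110 (11 bits)
  2 -> 110 (3 bits)
  2 -> 110 (3 bits)
Total length = 11 + 3 + 3 = 17 bits.

Unary([10, 2, 2]) = 11111111110110110 (17 bits)


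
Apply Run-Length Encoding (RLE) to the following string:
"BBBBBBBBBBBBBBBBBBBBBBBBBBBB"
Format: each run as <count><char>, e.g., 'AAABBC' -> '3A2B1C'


Scanning runs left to right:
  i=0: run of 'B' x 28 -> '28B'

RLE = 28B


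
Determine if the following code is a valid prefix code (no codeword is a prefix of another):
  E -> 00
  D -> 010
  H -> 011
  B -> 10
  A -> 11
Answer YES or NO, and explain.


Checking each pair (does one codeword prefix another?):
  E='00' vs D='010': no prefix
  E='00' vs H='011': no prefix
  E='00' vs B='10': no prefix
  E='00' vs A='11': no prefix
  D='010' vs E='00': no prefix
  D='010' vs H='011': no prefix
  D='010' vs B='10': no prefix
  D='010' vs A='11': no prefix
  H='011' vs E='00': no prefix
  H='011' vs D='010': no prefix
  H='011' vs B='10': no prefix
  H='011' vs A='11': no prefix
  B='10' vs E='00': no prefix
  B='10' vs D='010': no prefix
  B='10' vs H='011': no prefix
  B='10' vs A='11': no prefix
  A='11' vs E='00': no prefix
  A='11' vs D='010': no prefix
  A='11' vs H='011': no prefix
  A='11' vs B='10': no prefix
No violation found over all pairs.

YES -- this is a valid prefix code. No codeword is a prefix of any other codeword.


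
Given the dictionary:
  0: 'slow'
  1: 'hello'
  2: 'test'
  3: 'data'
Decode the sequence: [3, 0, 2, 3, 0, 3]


Look up each index in the dictionary:
  3 -> 'data'
  0 -> 'slow'
  2 -> 'test'
  3 -> 'data'
  0 -> 'slow'
  3 -> 'data'

Decoded: "data slow test data slow data"


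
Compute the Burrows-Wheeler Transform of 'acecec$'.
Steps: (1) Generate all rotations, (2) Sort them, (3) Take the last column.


Rotations (sorted):
  0: $acecec -> last char: c
  1: acecec$ -> last char: $
  2: c$acece -> last char: e
  3: cec$ace -> last char: e
  4: cecec$a -> last char: a
  5: ec$acec -> last char: c
  6: ecec$ac -> last char: c


BWT = c$eeacc


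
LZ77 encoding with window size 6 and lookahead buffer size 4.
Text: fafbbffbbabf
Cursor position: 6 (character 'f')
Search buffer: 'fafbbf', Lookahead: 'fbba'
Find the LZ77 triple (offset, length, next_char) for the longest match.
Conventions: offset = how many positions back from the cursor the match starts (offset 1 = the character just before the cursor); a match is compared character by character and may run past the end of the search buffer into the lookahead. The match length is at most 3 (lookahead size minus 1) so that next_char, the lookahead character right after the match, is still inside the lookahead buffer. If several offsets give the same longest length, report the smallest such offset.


Try each offset into the search buffer:
  offset=1 (pos 5, char 'f'): match length 1
  offset=2 (pos 4, char 'b'): match length 0
  offset=3 (pos 3, char 'b'): match length 0
  offset=4 (pos 2, char 'f'): match length 3
  offset=5 (pos 1, char 'a'): match length 0
  offset=6 (pos 0, char 'f'): match length 1
Longest match has length 3 at offset 4.
next_char = character at position 6 + 3 = 9 -> 'a'

Best match: offset=4, length=3 (matching 'fbb' starting at position 2)
LZ77 triple: (4, 3, 'a')


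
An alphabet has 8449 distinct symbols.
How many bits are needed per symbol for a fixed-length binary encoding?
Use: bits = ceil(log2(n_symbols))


log2(8449) = 13.0446
Bracket: 2^13 = 8192 < 8449 <= 2^14 = 16384
So ceil(log2(8449)) = 14

bits = ceil(log2(8449)) = ceil(13.0446) = 14 bits


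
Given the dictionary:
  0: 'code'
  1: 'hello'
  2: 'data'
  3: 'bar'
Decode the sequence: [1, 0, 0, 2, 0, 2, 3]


Look up each index in the dictionary:
  1 -> 'hello'
  0 -> 'code'
  0 -> 'code'
  2 -> 'data'
  0 -> 'code'
  2 -> 'data'
  3 -> 'bar'

Decoded: "hello code code data code data bar"


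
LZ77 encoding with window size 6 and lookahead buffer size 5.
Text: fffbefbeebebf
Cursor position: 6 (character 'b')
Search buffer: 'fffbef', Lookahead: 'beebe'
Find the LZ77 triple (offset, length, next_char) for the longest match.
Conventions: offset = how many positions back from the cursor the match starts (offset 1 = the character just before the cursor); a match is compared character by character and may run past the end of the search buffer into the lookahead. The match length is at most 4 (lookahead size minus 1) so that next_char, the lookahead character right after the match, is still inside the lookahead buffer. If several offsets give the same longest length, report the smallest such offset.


Try each offset into the search buffer:
  offset=1 (pos 5, char 'f'): match length 0
  offset=2 (pos 4, char 'e'): match length 0
  offset=3 (pos 3, char 'b'): match length 2
  offset=4 (pos 2, char 'f'): match length 0
  offset=5 (pos 1, char 'f'): match length 0
  offset=6 (pos 0, char 'f'): match length 0
Longest match has length 2 at offset 3.
next_char = character at position 6 + 2 = 8 -> 'e'

Best match: offset=3, length=2 (matching 'be' starting at position 3)
LZ77 triple: (3, 2, 'e')


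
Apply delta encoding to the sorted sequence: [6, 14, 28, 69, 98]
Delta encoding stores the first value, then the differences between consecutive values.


First value: 6
Deltas:
  14 - 6 = 8
  28 - 14 = 14
  69 - 28 = 41
  98 - 69 = 29


Delta encoded: [6, 8, 14, 41, 29]


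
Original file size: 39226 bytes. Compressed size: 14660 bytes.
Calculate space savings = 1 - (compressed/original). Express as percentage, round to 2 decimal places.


ratio = compressed/original = 14660/39226 = 0.373732
savings = 1 - ratio = 1 - 0.373732 = 0.626268
as a percentage: 0.626268 * 100 = 62.63%

Space savings = 1 - 14660/39226 = 62.63%


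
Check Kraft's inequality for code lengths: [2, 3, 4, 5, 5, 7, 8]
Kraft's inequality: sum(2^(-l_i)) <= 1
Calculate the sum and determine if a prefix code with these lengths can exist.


Sum = 2^(-2) + 2^(-3) + 2^(-4) + 2^(-5) + 2^(-5) + 2^(-7) + 2^(-8)
    = 0.25 + 0.125 + 0.0625 + 0.03125 + 0.03125 + 0.0078125 + 0.00390625
    = 131/256 = 0.51171875
Since 0.51171875 <= 1, Kraft's inequality IS satisfied.
A prefix code with these lengths CAN exist.

Kraft sum = 0.51171875. Satisfied.


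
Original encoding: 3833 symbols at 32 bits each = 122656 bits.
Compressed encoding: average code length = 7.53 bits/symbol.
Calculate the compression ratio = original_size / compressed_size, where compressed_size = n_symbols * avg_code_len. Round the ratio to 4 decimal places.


original_size = n_symbols * orig_bits = 3833 * 32 = 122656 bits
compressed_size = n_symbols * avg_code_len = 3833 * 7.53 = 28862.49 bits
ratio = original_size / compressed_size = 122656 / 28862.49 = 4.2497

Compression ratio = 4.2497


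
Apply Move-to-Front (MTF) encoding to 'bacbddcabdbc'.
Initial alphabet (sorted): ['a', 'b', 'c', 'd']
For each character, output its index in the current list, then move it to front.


MTF encoding:
'b': index 1 in ['a', 'b', 'c', 'd'] -> ['b', 'a', 'c', 'd']
'a': index 1 in ['b', 'a', 'c', 'd'] -> ['a', 'b', 'c', 'd']
'c': index 2 in ['a', 'b', 'c', 'd'] -> ['c', 'a', 'b', 'd']
'b': index 2 in ['c', 'a', 'b', 'd'] -> ['b', 'c', 'a', 'd']
'd': index 3 in ['b', 'c', 'a', 'd'] -> ['d', 'b', 'c', 'a']
'd': index 0 in ['d', 'b', 'c', 'a'] -> ['d', 'b', 'c', 'a']
'c': index 2 in ['d', 'b', 'c', 'a'] -> ['c', 'd', 'b', 'a']
'a': index 3 in ['c', 'd', 'b', 'a'] -> ['a', 'c', 'd', 'b']
'b': index 3 in ['a', 'c', 'd', 'b'] -> ['b', 'a', 'c', 'd']
'd': index 3 in ['b', 'a', 'c', 'd'] -> ['d', 'b', 'a', 'c']
'b': index 1 in ['d', 'b', 'a', 'c'] -> ['b', 'd', 'a', 'c']
'c': index 3 in ['b', 'd', 'a', 'c'] -> ['c', 'b', 'd', 'a']


Output: [1, 1, 2, 2, 3, 0, 2, 3, 3, 3, 1, 3]


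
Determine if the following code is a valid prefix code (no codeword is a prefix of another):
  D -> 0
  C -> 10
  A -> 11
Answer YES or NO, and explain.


Checking each pair (does one codeword prefix another?):
  D='0' vs C='10': no prefix
  D='0' vs A='11': no prefix
  C='10' vs D='0': no prefix
  C='10' vs A='11': no prefix
  A='11' vs D='0': no prefix
  A='11' vs C='10': no prefix
No violation found over all pairs.

YES -- this is a valid prefix code. No codeword is a prefix of any other codeword.


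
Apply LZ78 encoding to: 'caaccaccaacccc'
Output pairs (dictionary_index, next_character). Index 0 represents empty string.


LZ78 encoding steps:
Dictionary: {0: ''}
Step 1: w='' (idx 0), next='c' -> output (0, 'c'), add 'c' as idx 1
Step 2: w='' (idx 0), next='a' -> output (0, 'a'), add 'a' as idx 2
Step 3: w='a' (idx 2), next='c' -> output (2, 'c'), add 'ac' as idx 3
Step 4: w='c' (idx 1), next='a' -> output (1, 'a'), add 'ca' as idx 4
Step 5: w='c' (idx 1), next='c' -> output (1, 'c'), add 'cc' as idx 5
Step 6: w='a' (idx 2), next='a' -> output (2, 'a'), add 'aa' as idx 6
Step 7: w='cc' (idx 5), next='c' -> output (5, 'c'), add 'ccc' as idx 7
Step 8: w='c' (idx 1), end of input -> output (1, '')


Encoded: [(0, 'c'), (0, 'a'), (2, 'c'), (1, 'a'), (1, 'c'), (2, 'a'), (5, 'c'), (1, '')]


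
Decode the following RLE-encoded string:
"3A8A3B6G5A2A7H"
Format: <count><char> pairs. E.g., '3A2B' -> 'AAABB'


Expanding each <count><char> pair:
  3A -> 'AAA'
  8A -> 'AAAAAAAA'
  3B -> 'BBB'
  6G -> 'GGGGGG'
  5A -> 'AAAAA'
  2A -> 'AA'
  7H -> 'HHHHHHH'

Decoded = AAAAAAAAAAABBBGGGGGGAAAAAAAHHHHHHH


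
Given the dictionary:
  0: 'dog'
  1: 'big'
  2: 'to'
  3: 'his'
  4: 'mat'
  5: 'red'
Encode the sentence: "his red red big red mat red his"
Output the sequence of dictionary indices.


Look up each word in the dictionary:
  'his' -> 3
  'red' -> 5
  'red' -> 5
  'big' -> 1
  'red' -> 5
  'mat' -> 4
  'red' -> 5
  'his' -> 3

Encoded: [3, 5, 5, 1, 5, 4, 5, 3]


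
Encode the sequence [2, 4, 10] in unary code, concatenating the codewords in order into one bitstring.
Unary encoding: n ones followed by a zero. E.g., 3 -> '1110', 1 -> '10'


Encode each number as n ones followed by a terminating 0:
  2 -> 110 (3 bits)
  4 -> 11110 (5 bits)
  10 -> 11111111110 (11 bits)
Total length = 3 + 5 + 11 = 19 bits.

Unary([2, 4, 10]) = 1101111011111111110 (19 bits)


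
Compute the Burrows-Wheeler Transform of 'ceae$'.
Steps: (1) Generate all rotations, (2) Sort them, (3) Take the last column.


Rotations (sorted):
  0: $ceae -> last char: e
  1: ae$ce -> last char: e
  2: ceae$ -> last char: $
  3: e$cea -> last char: a
  4: eae$c -> last char: c


BWT = ee$ac


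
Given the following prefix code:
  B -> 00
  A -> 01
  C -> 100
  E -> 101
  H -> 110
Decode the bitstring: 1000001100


Decoding step by step:
Bits 100 -> C
Bits 00 -> B
Bits 01 -> A
Bits 100 -> C


Decoded message: CBAC


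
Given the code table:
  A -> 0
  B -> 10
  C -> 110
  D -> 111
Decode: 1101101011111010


Decoding:
110 -> C
110 -> C
10 -> B
111 -> D
110 -> C
10 -> B


Result: CCBDCB


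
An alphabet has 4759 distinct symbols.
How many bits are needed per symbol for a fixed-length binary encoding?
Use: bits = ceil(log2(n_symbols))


log2(4759) = 12.2164
Bracket: 2^12 = 4096 < 4759 <= 2^13 = 8192
So ceil(log2(4759)) = 13

bits = ceil(log2(4759)) = ceil(12.2164) = 13 bits


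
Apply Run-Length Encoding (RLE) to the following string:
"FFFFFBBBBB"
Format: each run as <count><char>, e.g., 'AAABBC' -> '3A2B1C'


Scanning runs left to right:
  i=0: run of 'F' x 5 -> '5F'
  i=5: run of 'B' x 5 -> '5B'

RLE = 5F5B


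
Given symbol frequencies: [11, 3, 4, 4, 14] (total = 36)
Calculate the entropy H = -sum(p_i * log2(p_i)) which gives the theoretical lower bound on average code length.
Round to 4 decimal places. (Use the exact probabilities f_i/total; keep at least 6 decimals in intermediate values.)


Per-symbol terms -p_i * log2(p_i) with p_i = f_i/36:
  p = 11/36 = 0.305556: log2(p) = -1.710493, -p*log2(p) = 0.522651
  p = 3/36 = 0.083333: log2(p) = -3.584963, -p*log2(p) = 0.298747
  p = 4/36 = 0.111111: log2(p) = -3.169925, -p*log2(p) = 0.352214
  p = 4/36 = 0.111111: log2(p) = -3.169925, -p*log2(p) = 0.352214
  p = 14/36 = 0.388889: log2(p) = -1.362570, -p*log2(p) = 0.529888
H = 0.522651 + 0.298747 + 0.352214 + 0.352214 + 0.529888 = 2.055714

H = 2.0557 bits/symbol


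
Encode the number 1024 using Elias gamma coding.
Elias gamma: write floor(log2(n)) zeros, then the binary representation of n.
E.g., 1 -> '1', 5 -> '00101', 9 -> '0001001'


num_bits = floor(log2(1024)) + 1 = 11
leading_zeros = num_bits - 1 = 10
binary(1024) = 10000000000

Elias gamma(1024) = '0000000000' + '10000000000' = 000000000010000000000 (21 bits)


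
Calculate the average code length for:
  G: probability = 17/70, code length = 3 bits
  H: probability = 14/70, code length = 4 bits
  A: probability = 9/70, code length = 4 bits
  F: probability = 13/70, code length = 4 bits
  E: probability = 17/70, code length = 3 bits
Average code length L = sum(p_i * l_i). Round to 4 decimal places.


Weighted contributions p_i * l_i:
  G: (17/70) * 3 = 51/70
  H: (14/70) * 4 = 56/70
  A: (9/70) * 4 = 36/70
  F: (13/70) * 4 = 52/70
  E: (17/70) * 3 = 51/70
Sum = (51 + 56 + 36 + 52 + 51)/70 = 246/70

L = 246/70 = 3.5143 bits/symbol


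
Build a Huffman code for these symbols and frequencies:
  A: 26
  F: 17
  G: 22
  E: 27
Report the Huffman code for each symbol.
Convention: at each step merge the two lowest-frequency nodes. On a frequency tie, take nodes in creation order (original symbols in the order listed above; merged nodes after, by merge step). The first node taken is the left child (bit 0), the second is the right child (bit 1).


Huffman tree construction:
Step 1: Merge F(17) + G(22) = 39
Step 2: Merge A(26) + E(27) = 53
Step 3: Merge (F+G)(39) + (A+E)(53) = 92
Read each symbol's code off the tree from the root (left child = 0, right child = 1).

Codes:
  A: 10 (length 2)
  F: 00 (length 2)
  G: 01 (length 2)
  E: 11 (length 2)
Average code length: 184/92 = 2.0000 bits/symbol


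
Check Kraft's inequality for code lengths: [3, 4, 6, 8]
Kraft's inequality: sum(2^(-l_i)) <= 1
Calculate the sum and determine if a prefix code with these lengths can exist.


Sum = 2^(-3) + 2^(-4) + 2^(-6) + 2^(-8)
    = 0.125 + 0.0625 + 0.015625 + 0.00390625
    = 53/256 = 0.20703125
Since 0.20703125 <= 1, Kraft's inequality IS satisfied.
A prefix code with these lengths CAN exist.

Kraft sum = 0.20703125. Satisfied.


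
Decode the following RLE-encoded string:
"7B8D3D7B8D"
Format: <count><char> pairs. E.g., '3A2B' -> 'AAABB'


Expanding each <count><char> pair:
  7B -> 'BBBBBBB'
  8D -> 'DDDDDDDD'
  3D -> 'DDD'
  7B -> 'BBBBBBB'
  8D -> 'DDDDDDDD'

Decoded = BBBBBBBDDDDDDDDDDDBBBBBBBDDDDDDDD


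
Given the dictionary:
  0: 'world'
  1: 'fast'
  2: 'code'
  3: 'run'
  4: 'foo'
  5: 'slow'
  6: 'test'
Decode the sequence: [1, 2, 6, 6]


Look up each index in the dictionary:
  1 -> 'fast'
  2 -> 'code'
  6 -> 'test'
  6 -> 'test'

Decoded: "fast code test test"


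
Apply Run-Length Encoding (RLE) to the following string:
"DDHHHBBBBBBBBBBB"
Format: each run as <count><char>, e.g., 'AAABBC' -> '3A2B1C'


Scanning runs left to right:
  i=0: run of 'D' x 2 -> '2D'
  i=2: run of 'H' x 3 -> '3H'
  i=5: run of 'B' x 11 -> '11B'

RLE = 2D3H11B


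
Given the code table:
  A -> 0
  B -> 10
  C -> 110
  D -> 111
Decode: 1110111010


Decoding:
111 -> D
0 -> A
111 -> D
0 -> A
10 -> B


Result: DADAB


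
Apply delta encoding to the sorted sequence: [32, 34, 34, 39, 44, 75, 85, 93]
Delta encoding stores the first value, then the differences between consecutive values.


First value: 32
Deltas:
  34 - 32 = 2
  34 - 34 = 0
  39 - 34 = 5
  44 - 39 = 5
  75 - 44 = 31
  85 - 75 = 10
  93 - 85 = 8


Delta encoded: [32, 2, 0, 5, 5, 31, 10, 8]


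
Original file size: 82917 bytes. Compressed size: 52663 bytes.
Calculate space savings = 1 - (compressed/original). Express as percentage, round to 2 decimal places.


ratio = compressed/original = 52663/82917 = 0.635129
savings = 1 - ratio = 1 - 0.635129 = 0.364871
as a percentage: 0.364871 * 100 = 36.49%

Space savings = 1 - 52663/82917 = 36.49%


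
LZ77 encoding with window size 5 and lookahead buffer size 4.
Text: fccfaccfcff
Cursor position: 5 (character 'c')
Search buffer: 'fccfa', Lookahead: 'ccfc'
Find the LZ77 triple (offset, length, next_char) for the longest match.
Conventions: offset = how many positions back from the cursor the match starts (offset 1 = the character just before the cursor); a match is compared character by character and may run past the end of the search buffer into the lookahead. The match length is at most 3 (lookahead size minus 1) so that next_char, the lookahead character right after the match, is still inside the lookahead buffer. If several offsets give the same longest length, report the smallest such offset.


Try each offset into the search buffer:
  offset=1 (pos 4, char 'a'): match length 0
  offset=2 (pos 3, char 'f'): match length 0
  offset=3 (pos 2, char 'c'): match length 1
  offset=4 (pos 1, char 'c'): match length 3
  offset=5 (pos 0, char 'f'): match length 0
Longest match has length 3 at offset 4.
next_char = character at position 5 + 3 = 8 -> 'c'

Best match: offset=4, length=3 (matching 'ccf' starting at position 1)
LZ77 triple: (4, 3, 'c')


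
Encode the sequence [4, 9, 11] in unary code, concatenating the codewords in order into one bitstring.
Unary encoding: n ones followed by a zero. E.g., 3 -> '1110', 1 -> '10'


Encode each number as n ones followed by a terminating 0:
  4 -> 11110 (5 bits)
  9 -> 1111111110 (10 bits)
  11 -> 111111111110 (12 bits)
Total length = 5 + 10 + 12 = 27 bits.

Unary([4, 9, 11]) = 111101111111110111111111110 (27 bits)


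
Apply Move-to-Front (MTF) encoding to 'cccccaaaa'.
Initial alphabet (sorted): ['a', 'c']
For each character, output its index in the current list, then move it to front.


MTF encoding:
'c': index 1 in ['a', 'c'] -> ['c', 'a']
'c': index 0 in ['c', 'a'] -> ['c', 'a']
'c': index 0 in ['c', 'a'] -> ['c', 'a']
'c': index 0 in ['c', 'a'] -> ['c', 'a']
'c': index 0 in ['c', 'a'] -> ['c', 'a']
'a': index 1 in ['c', 'a'] -> ['a', 'c']
'a': index 0 in ['a', 'c'] -> ['a', 'c']
'a': index 0 in ['a', 'c'] -> ['a', 'c']
'a': index 0 in ['a', 'c'] -> ['a', 'c']


Output: [1, 0, 0, 0, 0, 1, 0, 0, 0]


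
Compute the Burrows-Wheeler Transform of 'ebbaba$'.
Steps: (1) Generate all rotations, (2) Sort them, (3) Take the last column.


Rotations (sorted):
  0: $ebbaba -> last char: a
  1: a$ebbab -> last char: b
  2: aba$ebb -> last char: b
  3: ba$ebba -> last char: a
  4: baba$eb -> last char: b
  5: bbaba$e -> last char: e
  6: ebbaba$ -> last char: $


BWT = abbabe$


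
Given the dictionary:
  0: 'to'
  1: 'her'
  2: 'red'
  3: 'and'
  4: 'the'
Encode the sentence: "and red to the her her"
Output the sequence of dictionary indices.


Look up each word in the dictionary:
  'and' -> 3
  'red' -> 2
  'to' -> 0
  'the' -> 4
  'her' -> 1
  'her' -> 1

Encoded: [3, 2, 0, 4, 1, 1]


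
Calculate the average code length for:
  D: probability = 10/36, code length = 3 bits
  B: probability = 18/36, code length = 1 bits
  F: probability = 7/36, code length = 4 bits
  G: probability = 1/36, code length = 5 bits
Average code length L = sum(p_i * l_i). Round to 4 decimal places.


Weighted contributions p_i * l_i:
  D: (10/36) * 3 = 30/36
  B: (18/36) * 1 = 18/36
  F: (7/36) * 4 = 28/36
  G: (1/36) * 5 = 5/36
Sum = (30 + 18 + 28 + 5)/36 = 81/36

L = 81/36 = 2.2500 bits/symbol


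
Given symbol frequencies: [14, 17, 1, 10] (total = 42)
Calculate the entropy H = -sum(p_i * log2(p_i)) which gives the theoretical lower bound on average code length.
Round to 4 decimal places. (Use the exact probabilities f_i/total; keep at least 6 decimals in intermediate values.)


Per-symbol terms -p_i * log2(p_i) with p_i = f_i/42:
  p = 14/42 = 0.333333: log2(p) = -1.584963, -p*log2(p) = 0.528321
  p = 17/42 = 0.404762: log2(p) = -1.304855, -p*log2(p) = 0.528155
  p = 1/42 = 0.023810: log2(p) = -5.392317, -p*log2(p) = 0.128389
  p = 10/42 = 0.238095: log2(p) = -2.070389, -p*log2(p) = 0.492950
H = 0.528321 + 0.528155 + 0.128389 + 0.492950 = 1.677815

H = 1.6778 bits/symbol


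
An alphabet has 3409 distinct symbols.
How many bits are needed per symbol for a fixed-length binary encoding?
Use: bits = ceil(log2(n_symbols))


log2(3409) = 11.7351
Bracket: 2^11 = 2048 < 3409 <= 2^12 = 4096
So ceil(log2(3409)) = 12

bits = ceil(log2(3409)) = ceil(11.7351) = 12 bits


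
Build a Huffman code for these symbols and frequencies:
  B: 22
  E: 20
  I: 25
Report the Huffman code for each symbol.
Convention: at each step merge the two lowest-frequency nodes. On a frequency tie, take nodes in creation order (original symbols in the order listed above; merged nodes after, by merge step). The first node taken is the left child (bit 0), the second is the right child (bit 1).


Huffman tree construction:
Step 1: Merge E(20) + B(22) = 42
Step 2: Merge I(25) + (E+B)(42) = 67
Read each symbol's code off the tree from the root (left child = 0, right child = 1).

Codes:
  B: 11 (length 2)
  E: 10 (length 2)
  I: 0 (length 1)
Average code length: 109/67 = 1.6269 bits/symbol


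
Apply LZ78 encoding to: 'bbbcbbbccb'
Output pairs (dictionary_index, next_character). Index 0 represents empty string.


LZ78 encoding steps:
Dictionary: {0: ''}
Step 1: w='' (idx 0), next='b' -> output (0, 'b'), add 'b' as idx 1
Step 2: w='b' (idx 1), next='b' -> output (1, 'b'), add 'bb' as idx 2
Step 3: w='' (idx 0), next='c' -> output (0, 'c'), add 'c' as idx 3
Step 4: w='bb' (idx 2), next='b' -> output (2, 'b'), add 'bbb' as idx 4
Step 5: w='c' (idx 3), next='c' -> output (3, 'c'), add 'cc' as idx 5
Step 6: w='b' (idx 1), end of input -> output (1, '')


Encoded: [(0, 'b'), (1, 'b'), (0, 'c'), (2, 'b'), (3, 'c'), (1, '')]


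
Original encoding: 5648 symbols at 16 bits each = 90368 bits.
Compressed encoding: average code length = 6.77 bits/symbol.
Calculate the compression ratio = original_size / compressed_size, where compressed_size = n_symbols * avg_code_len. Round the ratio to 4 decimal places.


original_size = n_symbols * orig_bits = 5648 * 16 = 90368 bits
compressed_size = n_symbols * avg_code_len = 5648 * 6.77 = 38236.96 bits
ratio = original_size / compressed_size = 90368 / 38236.96 = 2.3634

Compression ratio = 2.3634


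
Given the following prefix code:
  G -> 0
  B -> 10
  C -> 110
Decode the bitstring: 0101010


Decoding step by step:
Bits 0 -> G
Bits 10 -> B
Bits 10 -> B
Bits 10 -> B


Decoded message: GBBB


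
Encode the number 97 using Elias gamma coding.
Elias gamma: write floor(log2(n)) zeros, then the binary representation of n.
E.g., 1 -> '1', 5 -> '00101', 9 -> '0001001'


num_bits = floor(log2(97)) + 1 = 7
leading_zeros = num_bits - 1 = 6
binary(97) = 1100001

Elias gamma(97) = '000000' + '1100001' = 0000001100001 (13 bits)


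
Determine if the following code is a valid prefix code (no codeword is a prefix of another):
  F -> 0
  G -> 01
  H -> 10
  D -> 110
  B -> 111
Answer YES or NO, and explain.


Checking each pair (does one codeword prefix another?):
  F='0' vs G='01': prefix -- VIOLATION

NO -- this is NOT a valid prefix code. F (0) is a prefix of G (01).


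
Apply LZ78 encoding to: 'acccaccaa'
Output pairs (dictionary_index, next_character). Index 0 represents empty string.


LZ78 encoding steps:
Dictionary: {0: ''}
Step 1: w='' (idx 0), next='a' -> output (0, 'a'), add 'a' as idx 1
Step 2: w='' (idx 0), next='c' -> output (0, 'c'), add 'c' as idx 2
Step 3: w='c' (idx 2), next='c' -> output (2, 'c'), add 'cc' as idx 3
Step 4: w='a' (idx 1), next='c' -> output (1, 'c'), add 'ac' as idx 4
Step 5: w='c' (idx 2), next='a' -> output (2, 'a'), add 'ca' as idx 5
Step 6: w='a' (idx 1), end of input -> output (1, '')


Encoded: [(0, 'a'), (0, 'c'), (2, 'c'), (1, 'c'), (2, 'a'), (1, '')]


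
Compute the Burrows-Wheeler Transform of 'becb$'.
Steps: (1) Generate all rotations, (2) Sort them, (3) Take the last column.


Rotations (sorted):
  0: $becb -> last char: b
  1: b$bec -> last char: c
  2: becb$ -> last char: $
  3: cb$be -> last char: e
  4: ecb$b -> last char: b


BWT = bc$eb


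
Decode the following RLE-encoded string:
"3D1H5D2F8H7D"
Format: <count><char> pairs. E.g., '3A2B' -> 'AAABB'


Expanding each <count><char> pair:
  3D -> 'DDD'
  1H -> 'H'
  5D -> 'DDDDD'
  2F -> 'FF'
  8H -> 'HHHHHHHH'
  7D -> 'DDDDDDD'

Decoded = DDDHDDDDDFFHHHHHHHHDDDDDDD


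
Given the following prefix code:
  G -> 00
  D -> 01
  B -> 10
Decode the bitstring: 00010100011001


Decoding step by step:
Bits 00 -> G
Bits 01 -> D
Bits 01 -> D
Bits 00 -> G
Bits 01 -> D
Bits 10 -> B
Bits 01 -> D


Decoded message: GDDGDBD


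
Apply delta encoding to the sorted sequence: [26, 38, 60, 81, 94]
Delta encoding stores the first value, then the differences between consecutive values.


First value: 26
Deltas:
  38 - 26 = 12
  60 - 38 = 22
  81 - 60 = 21
  94 - 81 = 13


Delta encoded: [26, 12, 22, 21, 13]


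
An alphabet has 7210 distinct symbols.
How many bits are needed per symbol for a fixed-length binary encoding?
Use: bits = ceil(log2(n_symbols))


log2(7210) = 12.8158
Bracket: 2^12 = 4096 < 7210 <= 2^13 = 8192
So ceil(log2(7210)) = 13

bits = ceil(log2(7210)) = ceil(12.8158) = 13 bits


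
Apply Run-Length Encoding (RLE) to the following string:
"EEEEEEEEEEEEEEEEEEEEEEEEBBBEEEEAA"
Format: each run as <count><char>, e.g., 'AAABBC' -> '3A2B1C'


Scanning runs left to right:
  i=0: run of 'E' x 24 -> '24E'
  i=24: run of 'B' x 3 -> '3B'
  i=27: run of 'E' x 4 -> '4E'
  i=31: run of 'A' x 2 -> '2A'

RLE = 24E3B4E2A


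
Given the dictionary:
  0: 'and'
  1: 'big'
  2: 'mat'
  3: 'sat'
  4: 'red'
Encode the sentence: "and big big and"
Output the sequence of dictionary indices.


Look up each word in the dictionary:
  'and' -> 0
  'big' -> 1
  'big' -> 1
  'and' -> 0

Encoded: [0, 1, 1, 0]


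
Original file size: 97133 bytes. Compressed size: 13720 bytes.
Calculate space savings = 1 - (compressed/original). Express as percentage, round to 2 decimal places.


ratio = compressed/original = 13720/97133 = 0.14125
savings = 1 - ratio = 1 - 0.14125 = 0.85875
as a percentage: 0.85875 * 100 = 85.88%

Space savings = 1 - 13720/97133 = 85.88%


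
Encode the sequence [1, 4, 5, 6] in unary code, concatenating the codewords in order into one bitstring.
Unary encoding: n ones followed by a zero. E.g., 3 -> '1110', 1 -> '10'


Encode each number as n ones followed by a terminating 0:
  1 -> 10 (2 bits)
  4 -> 11110 (5 bits)
  5 -> 111110 (6 bits)
  6 -> 1111110 (7 bits)
Total length = 2 + 5 + 6 + 7 = 20 bits.

Unary([1, 4, 5, 6]) = 10111101111101111110 (20 bits)


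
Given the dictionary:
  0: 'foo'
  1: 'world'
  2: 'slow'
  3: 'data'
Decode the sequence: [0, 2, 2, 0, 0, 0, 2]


Look up each index in the dictionary:
  0 -> 'foo'
  2 -> 'slow'
  2 -> 'slow'
  0 -> 'foo'
  0 -> 'foo'
  0 -> 'foo'
  2 -> 'slow'

Decoded: "foo slow slow foo foo foo slow"


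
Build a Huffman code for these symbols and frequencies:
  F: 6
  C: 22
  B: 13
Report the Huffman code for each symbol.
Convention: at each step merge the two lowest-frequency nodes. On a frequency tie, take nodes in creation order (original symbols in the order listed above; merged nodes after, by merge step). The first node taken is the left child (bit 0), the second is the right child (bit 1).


Huffman tree construction:
Step 1: Merge F(6) + B(13) = 19
Step 2: Merge (F+B)(19) + C(22) = 41
Read each symbol's code off the tree from the root (left child = 0, right child = 1).

Codes:
  F: 00 (length 2)
  C: 1 (length 1)
  B: 01 (length 2)
Average code length: 60/41 = 1.4634 bits/symbol


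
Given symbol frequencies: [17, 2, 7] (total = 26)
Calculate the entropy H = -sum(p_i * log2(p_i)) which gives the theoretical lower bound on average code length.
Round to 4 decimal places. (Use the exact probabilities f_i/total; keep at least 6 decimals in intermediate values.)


Per-symbol terms -p_i * log2(p_i) with p_i = f_i/26:
  p = 17/26 = 0.653846: log2(p) = -0.612977, -p*log2(p) = 0.400793
  p = 2/26 = 0.076923: log2(p) = -3.700440, -p*log2(p) = 0.284649
  p = 7/26 = 0.269231: log2(p) = -1.893085, -p*log2(p) = 0.509677
H = 0.400793 + 0.284649 + 0.509677 = 1.195119

H = 1.1951 bits/symbol


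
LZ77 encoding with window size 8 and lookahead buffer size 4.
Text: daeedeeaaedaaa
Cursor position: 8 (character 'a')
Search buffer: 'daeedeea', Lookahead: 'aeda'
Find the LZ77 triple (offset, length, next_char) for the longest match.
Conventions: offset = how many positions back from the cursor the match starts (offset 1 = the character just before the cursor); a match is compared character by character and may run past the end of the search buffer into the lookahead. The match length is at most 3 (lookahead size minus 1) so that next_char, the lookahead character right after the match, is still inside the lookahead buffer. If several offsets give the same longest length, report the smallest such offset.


Try each offset into the search buffer:
  offset=1 (pos 7, char 'a'): match length 1
  offset=2 (pos 6, char 'e'): match length 0
  offset=3 (pos 5, char 'e'): match length 0
  offset=4 (pos 4, char 'd'): match length 0
  offset=5 (pos 3, char 'e'): match length 0
  offset=6 (pos 2, char 'e'): match length 0
  offset=7 (pos 1, char 'a'): match length 2
  offset=8 (pos 0, char 'd'): match length 0
Longest match has length 2 at offset 7.
next_char = character at position 8 + 2 = 10 -> 'd'

Best match: offset=7, length=2 (matching 'ae' starting at position 1)
LZ77 triple: (7, 2, 'd')


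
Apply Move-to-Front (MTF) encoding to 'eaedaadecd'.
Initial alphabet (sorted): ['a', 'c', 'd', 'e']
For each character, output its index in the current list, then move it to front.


MTF encoding:
'e': index 3 in ['a', 'c', 'd', 'e'] -> ['e', 'a', 'c', 'd']
'a': index 1 in ['e', 'a', 'c', 'd'] -> ['a', 'e', 'c', 'd']
'e': index 1 in ['a', 'e', 'c', 'd'] -> ['e', 'a', 'c', 'd']
'd': index 3 in ['e', 'a', 'c', 'd'] -> ['d', 'e', 'a', 'c']
'a': index 2 in ['d', 'e', 'a', 'c'] -> ['a', 'd', 'e', 'c']
'a': index 0 in ['a', 'd', 'e', 'c'] -> ['a', 'd', 'e', 'c']
'd': index 1 in ['a', 'd', 'e', 'c'] -> ['d', 'a', 'e', 'c']
'e': index 2 in ['d', 'a', 'e', 'c'] -> ['e', 'd', 'a', 'c']
'c': index 3 in ['e', 'd', 'a', 'c'] -> ['c', 'e', 'd', 'a']
'd': index 2 in ['c', 'e', 'd', 'a'] -> ['d', 'c', 'e', 'a']


Output: [3, 1, 1, 3, 2, 0, 1, 2, 3, 2]


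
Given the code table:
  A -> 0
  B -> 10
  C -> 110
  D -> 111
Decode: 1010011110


Decoding:
10 -> B
10 -> B
0 -> A
111 -> D
10 -> B


Result: BBADB


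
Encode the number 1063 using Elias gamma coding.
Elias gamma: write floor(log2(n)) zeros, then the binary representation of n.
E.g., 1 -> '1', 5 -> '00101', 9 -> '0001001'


num_bits = floor(log2(1063)) + 1 = 11
leading_zeros = num_bits - 1 = 10
binary(1063) = 10000100111

Elias gamma(1063) = '0000000000' + '10000100111' = 000000000010000100111 (21 bits)


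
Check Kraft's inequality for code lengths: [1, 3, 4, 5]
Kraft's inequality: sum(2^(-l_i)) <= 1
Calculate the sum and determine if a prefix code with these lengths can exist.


Sum = 2^(-1) + 2^(-3) + 2^(-4) + 2^(-5)
    = 0.5 + 0.125 + 0.0625 + 0.03125
    = 23/32 = 0.71875
Since 0.71875 <= 1, Kraft's inequality IS satisfied.
A prefix code with these lengths CAN exist.

Kraft sum = 0.71875. Satisfied.


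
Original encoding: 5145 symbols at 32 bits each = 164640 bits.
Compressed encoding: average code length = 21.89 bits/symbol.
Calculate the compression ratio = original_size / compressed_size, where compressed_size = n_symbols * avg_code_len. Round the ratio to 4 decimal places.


original_size = n_symbols * orig_bits = 5145 * 32 = 164640 bits
compressed_size = n_symbols * avg_code_len = 5145 * 21.89 = 112624.05 bits
ratio = original_size / compressed_size = 164640 / 112624.05 = 1.4619

Compression ratio = 1.4619


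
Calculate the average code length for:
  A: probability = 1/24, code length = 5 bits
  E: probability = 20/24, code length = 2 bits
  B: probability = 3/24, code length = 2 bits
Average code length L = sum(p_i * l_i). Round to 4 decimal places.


Weighted contributions p_i * l_i:
  A: (1/24) * 5 = 5/24
  E: (20/24) * 2 = 40/24
  B: (3/24) * 2 = 6/24
Sum = (5 + 40 + 6)/24 = 51/24

L = 51/24 = 2.1250 bits/symbol


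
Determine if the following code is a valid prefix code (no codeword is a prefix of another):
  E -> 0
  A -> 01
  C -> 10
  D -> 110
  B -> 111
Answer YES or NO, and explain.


Checking each pair (does one codeword prefix another?):
  E='0' vs A='01': prefix -- VIOLATION

NO -- this is NOT a valid prefix code. E (0) is a prefix of A (01).


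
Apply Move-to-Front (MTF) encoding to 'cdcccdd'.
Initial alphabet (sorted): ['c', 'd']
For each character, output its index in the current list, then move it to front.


MTF encoding:
'c': index 0 in ['c', 'd'] -> ['c', 'd']
'd': index 1 in ['c', 'd'] -> ['d', 'c']
'c': index 1 in ['d', 'c'] -> ['c', 'd']
'c': index 0 in ['c', 'd'] -> ['c', 'd']
'c': index 0 in ['c', 'd'] -> ['c', 'd']
'd': index 1 in ['c', 'd'] -> ['d', 'c']
'd': index 0 in ['d', 'c'] -> ['d', 'c']


Output: [0, 1, 1, 0, 0, 1, 0]


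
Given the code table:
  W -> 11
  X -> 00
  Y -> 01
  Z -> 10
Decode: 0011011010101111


Decoding:
00 -> X
11 -> W
01 -> Y
10 -> Z
10 -> Z
10 -> Z
11 -> W
11 -> W


Result: XWYZZZWW


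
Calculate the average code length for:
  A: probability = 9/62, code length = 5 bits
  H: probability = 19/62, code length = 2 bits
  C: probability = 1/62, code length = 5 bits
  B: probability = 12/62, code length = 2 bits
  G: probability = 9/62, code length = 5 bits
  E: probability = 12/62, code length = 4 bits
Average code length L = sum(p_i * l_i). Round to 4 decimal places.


Weighted contributions p_i * l_i:
  A: (9/62) * 5 = 45/62
  H: (19/62) * 2 = 38/62
  C: (1/62) * 5 = 5/62
  B: (12/62) * 2 = 24/62
  G: (9/62) * 5 = 45/62
  E: (12/62) * 4 = 48/62
Sum = (45 + 38 + 5 + 24 + 45 + 48)/62 = 205/62

L = 205/62 = 3.3065 bits/symbol


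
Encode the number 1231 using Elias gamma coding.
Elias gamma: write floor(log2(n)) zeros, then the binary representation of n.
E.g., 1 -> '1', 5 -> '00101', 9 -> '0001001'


num_bits = floor(log2(1231)) + 1 = 11
leading_zeros = num_bits - 1 = 10
binary(1231) = 10011001111

Elias gamma(1231) = '0000000000' + '10011001111' = 000000000010011001111 (21 bits)
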